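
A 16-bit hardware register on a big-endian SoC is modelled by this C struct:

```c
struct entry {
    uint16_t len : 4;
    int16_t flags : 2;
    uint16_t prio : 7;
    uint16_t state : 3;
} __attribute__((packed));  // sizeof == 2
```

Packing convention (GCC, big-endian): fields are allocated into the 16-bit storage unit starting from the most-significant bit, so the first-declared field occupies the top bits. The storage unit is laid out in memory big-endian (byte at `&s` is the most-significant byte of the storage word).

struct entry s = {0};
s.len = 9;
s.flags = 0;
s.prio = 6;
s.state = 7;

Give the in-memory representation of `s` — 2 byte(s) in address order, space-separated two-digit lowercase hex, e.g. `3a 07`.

90 37

[12+:4] len=9 & 0xf = 0x9; word=0x9000
[10+:2] flags=0 & 0x3 = 0x0; word=0x9000
[3+:7] prio=6 & 0x7f = 0x6; word=0x9030
[0+:3] state=7 & 0x7 = 0x7; word=0x9037
word = 0x9037 → big-endian bytes:
  [0]=0x90  [1]=0x37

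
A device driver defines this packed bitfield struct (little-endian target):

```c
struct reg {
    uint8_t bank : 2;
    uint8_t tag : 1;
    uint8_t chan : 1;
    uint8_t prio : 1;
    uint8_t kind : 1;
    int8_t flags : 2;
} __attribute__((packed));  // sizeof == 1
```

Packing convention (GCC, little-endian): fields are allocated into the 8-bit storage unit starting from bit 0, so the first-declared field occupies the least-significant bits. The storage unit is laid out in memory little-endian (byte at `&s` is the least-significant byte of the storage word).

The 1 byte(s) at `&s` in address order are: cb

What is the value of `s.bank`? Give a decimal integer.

[0]=0xcb (little-endian) → word 0xcb
bank:2 @ bit 0 → (0xcb>>0)&0x3 = 0x3  ←
tag:1 @ bit 2 → (0xcb>>2)&0x1 = 0x0
chan:1 @ bit 3 → (0xcb>>3)&0x1 = 0x1
prio:1 @ bit 4 → (0xcb>>4)&0x1 = 0x0
kind:1 @ bit 5 → (0xcb>>5)&0x1 = 0x0
flags:2 @ bit 6 → (0xcb>>6)&0x3 = 0x3

3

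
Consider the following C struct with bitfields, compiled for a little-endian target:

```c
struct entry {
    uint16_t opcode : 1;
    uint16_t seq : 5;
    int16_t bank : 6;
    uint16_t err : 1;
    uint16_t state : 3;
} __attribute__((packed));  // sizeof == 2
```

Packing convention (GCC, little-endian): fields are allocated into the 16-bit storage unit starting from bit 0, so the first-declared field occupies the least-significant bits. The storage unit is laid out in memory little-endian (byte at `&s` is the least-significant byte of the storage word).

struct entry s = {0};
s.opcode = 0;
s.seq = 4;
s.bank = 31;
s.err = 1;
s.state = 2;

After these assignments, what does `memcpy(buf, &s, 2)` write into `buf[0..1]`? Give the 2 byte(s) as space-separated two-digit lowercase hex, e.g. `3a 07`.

opcode:1 = 0 → 0x0 << 0 → word 0x0000
seq:5 = 4 → 0x4 << 1 → word 0x0008
bank:6 = 31 → 0x1f << 6 → word 0x07c8
err:1 = 1 → 0x1 << 12 → word 0x17c8
state:3 = 2 → 0x2 << 13 → word 0x57c8
word = 0x57c8 → little-endian bytes:
  [0]=0xc8  [1]=0x57

c8 57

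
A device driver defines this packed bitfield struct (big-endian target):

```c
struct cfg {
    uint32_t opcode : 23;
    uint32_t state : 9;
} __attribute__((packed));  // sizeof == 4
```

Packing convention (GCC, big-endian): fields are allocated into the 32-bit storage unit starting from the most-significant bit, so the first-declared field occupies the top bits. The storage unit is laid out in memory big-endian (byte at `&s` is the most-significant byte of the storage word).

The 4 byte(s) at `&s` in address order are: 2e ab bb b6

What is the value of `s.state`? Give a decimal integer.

[0]=0x2e [1]=0xab [2]=0xbb [3]=0xb6 (big-endian) → word 0x2eabbbb6
opcode [9+:23] = (word>>9) & 0x7fffff = 1529309
state [0+:9] = (word>>0) & 0x1ff = 438  ←

438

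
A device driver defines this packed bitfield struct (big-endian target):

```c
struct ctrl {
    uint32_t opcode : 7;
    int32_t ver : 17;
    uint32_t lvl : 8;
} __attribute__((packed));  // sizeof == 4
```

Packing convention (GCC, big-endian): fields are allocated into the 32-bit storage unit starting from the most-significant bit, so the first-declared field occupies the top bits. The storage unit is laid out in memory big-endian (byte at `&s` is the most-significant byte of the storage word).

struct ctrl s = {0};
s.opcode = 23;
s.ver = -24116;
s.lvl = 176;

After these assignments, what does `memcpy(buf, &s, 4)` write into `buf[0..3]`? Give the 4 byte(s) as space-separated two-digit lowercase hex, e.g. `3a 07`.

opcode:7 = 23 → 0x17 << 25 → word 0x2e000000
ver:17 = -24116 → 0x1a1cc << 8 → word 0x2fa1cc00
lvl:8 = 176 → 0xb0 << 0 → word 0x2fa1ccb0
word = 0x2fa1ccb0 → big-endian bytes:
  [0]=0x2f  [1]=0xa1  [2]=0xcc  [3]=0xb0

2f a1 cc b0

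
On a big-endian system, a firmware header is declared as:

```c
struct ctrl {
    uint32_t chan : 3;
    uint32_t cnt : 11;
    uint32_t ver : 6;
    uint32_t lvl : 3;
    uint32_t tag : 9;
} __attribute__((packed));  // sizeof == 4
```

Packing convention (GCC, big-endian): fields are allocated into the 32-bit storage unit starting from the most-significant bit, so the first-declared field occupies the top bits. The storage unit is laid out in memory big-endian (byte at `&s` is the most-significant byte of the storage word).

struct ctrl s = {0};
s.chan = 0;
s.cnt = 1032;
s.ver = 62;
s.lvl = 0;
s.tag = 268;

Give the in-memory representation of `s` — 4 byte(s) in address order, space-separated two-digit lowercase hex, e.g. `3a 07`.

chan:3 = 0 → 0x0 << 29 → word 0x00000000
cnt:11 = 1032 → 0x408 << 18 → word 0x10200000
ver:6 = 62 → 0x3e << 12 → word 0x1023e000
lvl:3 = 0 → 0x0 << 9 → word 0x1023e000
tag:9 = 268 → 0x10c << 0 → word 0x1023e10c
word = 0x1023e10c → big-endian bytes:
  [0]=0x10  [1]=0x23  [2]=0xe1  [3]=0x0c

10 23 e1 0c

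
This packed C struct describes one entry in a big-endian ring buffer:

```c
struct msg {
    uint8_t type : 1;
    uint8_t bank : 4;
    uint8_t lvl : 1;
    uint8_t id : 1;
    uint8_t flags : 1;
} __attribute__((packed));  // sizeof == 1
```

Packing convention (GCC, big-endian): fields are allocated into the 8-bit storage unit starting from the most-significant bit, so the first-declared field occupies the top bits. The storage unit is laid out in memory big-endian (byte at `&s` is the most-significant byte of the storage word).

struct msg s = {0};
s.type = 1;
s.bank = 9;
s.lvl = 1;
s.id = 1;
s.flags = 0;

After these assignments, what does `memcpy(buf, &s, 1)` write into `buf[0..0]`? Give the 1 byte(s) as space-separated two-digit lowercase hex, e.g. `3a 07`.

type (1b) val=1 bits=0x1 at bit 7: 0x80
bank (4b) val=9 bits=0x9 at bit 3: 0xc8
lvl (1b) val=1 bits=0x1 at bit 2: 0xcc
id (1b) val=1 bits=0x1 at bit 1: 0xce
flags (1b) val=0 bits=0x0 at bit 0: 0xce
word = 0xce → big-endian bytes:
  [0]=0xce

ce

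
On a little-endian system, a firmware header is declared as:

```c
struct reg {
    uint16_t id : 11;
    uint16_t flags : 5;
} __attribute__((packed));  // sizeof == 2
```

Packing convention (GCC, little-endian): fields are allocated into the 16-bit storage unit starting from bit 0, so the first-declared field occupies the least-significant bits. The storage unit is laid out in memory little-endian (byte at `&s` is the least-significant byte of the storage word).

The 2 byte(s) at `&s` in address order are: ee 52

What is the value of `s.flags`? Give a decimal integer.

10

[0]=0xee [1]=0x52 (little-endian) → word 0x52ee
id:11 @ bit 0 → (0x52ee>>0)&0x7ff = 0x2ee
flags:5 @ bit 11 → (0x52ee>>11)&0x1f = 0xa  ←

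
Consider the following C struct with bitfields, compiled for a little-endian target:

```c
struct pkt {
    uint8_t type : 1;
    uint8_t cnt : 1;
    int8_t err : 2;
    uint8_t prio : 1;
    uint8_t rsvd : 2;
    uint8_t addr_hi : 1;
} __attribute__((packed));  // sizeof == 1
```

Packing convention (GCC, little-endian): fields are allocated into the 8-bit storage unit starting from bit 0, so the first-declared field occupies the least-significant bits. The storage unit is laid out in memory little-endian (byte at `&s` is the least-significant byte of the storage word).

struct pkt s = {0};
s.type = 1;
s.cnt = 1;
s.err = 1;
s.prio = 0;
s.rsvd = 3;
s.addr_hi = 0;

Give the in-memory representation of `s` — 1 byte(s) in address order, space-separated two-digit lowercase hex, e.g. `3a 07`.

type (1b) val=1 bits=0x1 at bit 0: 0x01
cnt (1b) val=1 bits=0x1 at bit 1: 0x03
err (2b) val=1 bits=0x1 at bit 2: 0x07
prio (1b) val=0 bits=0x0 at bit 4: 0x07
rsvd (2b) val=3 bits=0x3 at bit 5: 0x67
addr_hi (1b) val=0 bits=0x0 at bit 7: 0x67
word = 0x67 → little-endian bytes:
  [0]=0x67

67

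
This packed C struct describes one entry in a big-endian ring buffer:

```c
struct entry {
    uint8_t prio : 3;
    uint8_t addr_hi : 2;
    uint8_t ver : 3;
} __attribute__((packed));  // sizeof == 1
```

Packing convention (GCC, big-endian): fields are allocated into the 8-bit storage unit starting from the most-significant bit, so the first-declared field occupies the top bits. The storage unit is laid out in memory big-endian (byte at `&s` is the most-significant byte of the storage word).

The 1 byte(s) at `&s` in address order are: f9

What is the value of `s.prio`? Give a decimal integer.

[0]=0xf9 (big-endian) → word 0xf9
prio:3 @ bit 5 → (0xf9>>5)&0x7 = 0x7  ←
addr_hi:2 @ bit 3 → (0xf9>>3)&0x3 = 0x3
ver:3 @ bit 0 → (0xf9>>0)&0x7 = 0x1

7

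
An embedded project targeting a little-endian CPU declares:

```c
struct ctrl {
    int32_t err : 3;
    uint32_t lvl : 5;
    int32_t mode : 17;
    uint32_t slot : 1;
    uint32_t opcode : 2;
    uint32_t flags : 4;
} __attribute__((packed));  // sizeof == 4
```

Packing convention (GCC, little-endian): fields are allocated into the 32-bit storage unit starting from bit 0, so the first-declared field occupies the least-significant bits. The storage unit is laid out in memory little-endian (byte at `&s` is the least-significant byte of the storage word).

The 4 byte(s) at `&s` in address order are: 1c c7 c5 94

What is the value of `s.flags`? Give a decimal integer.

[0]=0x1c [1]=0xc7 [2]=0xc5 [3]=0x94 (little-endian) → word 0x94c5c71c
err:3 @ bit 0 → (0x94c5c71c>>0)&0x7 = 0x4
lvl:5 @ bit 3 → (0x94c5c71c>>3)&0x1f = 0x3
mode:17 @ bit 8 → (0x94c5c71c>>8)&0x1ffff = 0xc5c7
slot:1 @ bit 25 → (0x94c5c71c>>25)&0x1 = 0x0
opcode:2 @ bit 26 → (0x94c5c71c>>26)&0x3 = 0x1
flags:4 @ bit 28 → (0x94c5c71c>>28)&0xf = 0x9  ←

9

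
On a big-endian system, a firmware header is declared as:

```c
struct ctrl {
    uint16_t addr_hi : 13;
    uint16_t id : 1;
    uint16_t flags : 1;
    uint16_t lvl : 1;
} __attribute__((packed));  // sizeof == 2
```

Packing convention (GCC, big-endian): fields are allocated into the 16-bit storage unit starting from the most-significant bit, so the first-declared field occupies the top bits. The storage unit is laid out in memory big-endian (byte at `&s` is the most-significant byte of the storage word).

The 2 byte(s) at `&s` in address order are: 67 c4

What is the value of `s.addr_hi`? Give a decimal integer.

3320

[0]=0x67 [1]=0xc4 (big-endian) → word 0x67c4
addr_hi [3+:13] = (word>>3) & 0x1fff = 3320  ←
id [2+:1] = (word>>2) & 0x1 = 1
flags [1+:1] = (word>>1) & 0x1 = 0
lvl [0+:1] = (word>>0) & 0x1 = 0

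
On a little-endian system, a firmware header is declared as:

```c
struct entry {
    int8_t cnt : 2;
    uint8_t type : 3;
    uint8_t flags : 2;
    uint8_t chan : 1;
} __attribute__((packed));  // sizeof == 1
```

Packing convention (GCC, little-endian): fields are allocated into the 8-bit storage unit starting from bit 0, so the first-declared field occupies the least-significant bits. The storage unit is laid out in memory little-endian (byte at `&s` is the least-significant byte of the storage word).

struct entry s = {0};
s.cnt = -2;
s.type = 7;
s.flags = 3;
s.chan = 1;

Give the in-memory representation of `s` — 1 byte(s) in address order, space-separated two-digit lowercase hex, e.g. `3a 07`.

fe

cnt (2b) val=-2 bits=0x2 at bit 0: 0x02
type (3b) val=7 bits=0x7 at bit 2: 0x1e
flags (2b) val=3 bits=0x3 at bit 5: 0x7e
chan (1b) val=1 bits=0x1 at bit 7: 0xfe
word = 0xfe → little-endian bytes:
  [0]=0xfe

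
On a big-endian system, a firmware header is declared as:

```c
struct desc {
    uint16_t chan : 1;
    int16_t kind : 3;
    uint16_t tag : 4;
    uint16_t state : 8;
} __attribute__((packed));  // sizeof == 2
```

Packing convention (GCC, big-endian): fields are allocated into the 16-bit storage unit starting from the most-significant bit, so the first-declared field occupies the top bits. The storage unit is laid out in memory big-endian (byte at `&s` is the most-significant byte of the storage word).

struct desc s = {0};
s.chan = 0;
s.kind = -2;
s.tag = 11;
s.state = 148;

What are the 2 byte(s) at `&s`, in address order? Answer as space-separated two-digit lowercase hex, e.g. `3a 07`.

chan:1 = 0 → 0x0 << 15 → word 0x0000
kind:3 = -2 → 0x6 << 12 → word 0x6000
tag:4 = 11 → 0xb << 8 → word 0x6b00
state:8 = 148 → 0x94 << 0 → word 0x6b94
word = 0x6b94 → big-endian bytes:
  [0]=0x6b  [1]=0x94

6b 94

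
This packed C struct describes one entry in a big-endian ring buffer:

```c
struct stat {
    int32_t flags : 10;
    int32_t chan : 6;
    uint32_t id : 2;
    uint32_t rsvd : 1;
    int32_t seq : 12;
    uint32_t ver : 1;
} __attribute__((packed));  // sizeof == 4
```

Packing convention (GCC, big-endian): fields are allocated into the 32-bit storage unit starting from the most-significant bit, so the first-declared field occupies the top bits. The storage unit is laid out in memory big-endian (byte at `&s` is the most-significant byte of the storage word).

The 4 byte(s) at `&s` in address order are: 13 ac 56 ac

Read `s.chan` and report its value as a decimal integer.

[0]=0x13 [1]=0xac [2]=0x56 [3]=0xac (big-endian) → word 0x13ac56ac
flags:10 @ bit 22 → (0x13ac56ac>>22)&0x3ff = 0x4e
chan:6 @ bit 16 → (0x13ac56ac>>16)&0x3f = 0x2c  ←
id:2 @ bit 14 → (0x13ac56ac>>14)&0x3 = 0x1
rsvd:1 @ bit 13 → (0x13ac56ac>>13)&0x1 = 0x0
seq:12 @ bit 1 → (0x13ac56ac>>1)&0xfff = 0xb56
ver:1 @ bit 0 → (0x13ac56ac>>0)&0x1 = 0x0
chan signed 6b, MSB=1: 44 - 64 = -20

-20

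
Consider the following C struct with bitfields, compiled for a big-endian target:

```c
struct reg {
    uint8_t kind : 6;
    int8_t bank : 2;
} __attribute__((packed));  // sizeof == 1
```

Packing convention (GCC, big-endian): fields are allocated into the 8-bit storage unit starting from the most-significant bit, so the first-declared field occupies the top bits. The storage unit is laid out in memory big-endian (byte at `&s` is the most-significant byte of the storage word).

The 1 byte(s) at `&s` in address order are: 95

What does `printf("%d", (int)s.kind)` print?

[0]=0x95 (big-endian) → word 0x95
kind [2+:6] = (word>>2) & 0x3f = 37  ←
bank [0+:2] = (word>>0) & 0x3 = 1

37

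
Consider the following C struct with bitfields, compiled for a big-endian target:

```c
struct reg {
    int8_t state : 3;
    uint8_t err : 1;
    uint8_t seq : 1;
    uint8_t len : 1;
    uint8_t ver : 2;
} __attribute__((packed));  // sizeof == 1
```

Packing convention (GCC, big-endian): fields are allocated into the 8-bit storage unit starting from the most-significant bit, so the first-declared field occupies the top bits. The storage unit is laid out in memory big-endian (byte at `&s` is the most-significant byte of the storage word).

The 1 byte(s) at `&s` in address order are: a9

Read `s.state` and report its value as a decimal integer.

-3

[0]=0xa9 (big-endian) → word 0xa9
state:3 @ bit 5 → (0xa9>>5)&0x7 = 0x5  ←
err:1 @ bit 4 → (0xa9>>4)&0x1 = 0x0
seq:1 @ bit 3 → (0xa9>>3)&0x1 = 0x1
len:1 @ bit 2 → (0xa9>>2)&0x1 = 0x0
ver:2 @ bit 0 → (0xa9>>0)&0x3 = 0x1
state signed 3b, MSB=1: 5 - 8 = -3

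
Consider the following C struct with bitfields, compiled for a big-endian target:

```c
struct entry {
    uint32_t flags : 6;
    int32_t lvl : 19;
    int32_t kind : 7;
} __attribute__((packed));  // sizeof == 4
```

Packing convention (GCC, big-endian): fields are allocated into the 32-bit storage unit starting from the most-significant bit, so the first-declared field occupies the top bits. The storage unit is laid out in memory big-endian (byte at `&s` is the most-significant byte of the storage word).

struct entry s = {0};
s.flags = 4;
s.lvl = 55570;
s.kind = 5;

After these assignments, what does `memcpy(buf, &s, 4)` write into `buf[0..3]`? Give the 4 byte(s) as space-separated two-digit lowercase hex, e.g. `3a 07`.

10 6c 89 05

flags:6 = 4 → 0x4 << 26 → word 0x10000000
lvl:19 = 55570 → 0xd912 << 7 → word 0x106c8900
kind:7 = 5 → 0x5 << 0 → word 0x106c8905
word = 0x106c8905 → big-endian bytes:
  [0]=0x10  [1]=0x6c  [2]=0x89  [3]=0x05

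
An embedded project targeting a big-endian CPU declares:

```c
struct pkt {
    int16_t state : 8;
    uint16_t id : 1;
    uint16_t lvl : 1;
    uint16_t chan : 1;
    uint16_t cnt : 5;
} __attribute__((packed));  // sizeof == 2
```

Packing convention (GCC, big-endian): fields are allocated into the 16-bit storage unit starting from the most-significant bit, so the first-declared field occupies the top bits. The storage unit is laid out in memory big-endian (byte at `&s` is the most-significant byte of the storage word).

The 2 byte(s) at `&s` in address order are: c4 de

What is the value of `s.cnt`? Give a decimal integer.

[0]=0xc4 [1]=0xde (big-endian) → word 0xc4de
state:8 @ bit 8 → (0xc4de>>8)&0xff = 0xc4
id:1 @ bit 7 → (0xc4de>>7)&0x1 = 0x1
lvl:1 @ bit 6 → (0xc4de>>6)&0x1 = 0x1
chan:1 @ bit 5 → (0xc4de>>5)&0x1 = 0x0
cnt:5 @ bit 0 → (0xc4de>>0)&0x1f = 0x1e  ←

30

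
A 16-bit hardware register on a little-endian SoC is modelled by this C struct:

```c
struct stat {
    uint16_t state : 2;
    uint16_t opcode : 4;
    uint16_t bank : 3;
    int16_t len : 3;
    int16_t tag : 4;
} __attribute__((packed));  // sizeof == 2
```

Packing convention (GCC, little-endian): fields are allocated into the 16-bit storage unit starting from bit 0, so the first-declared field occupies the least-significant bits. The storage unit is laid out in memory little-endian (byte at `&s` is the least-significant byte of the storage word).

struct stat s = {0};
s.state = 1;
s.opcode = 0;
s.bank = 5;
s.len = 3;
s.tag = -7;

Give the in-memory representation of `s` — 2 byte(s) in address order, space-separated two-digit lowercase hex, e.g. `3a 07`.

state (2b) val=1 bits=0x1 at bit 0: 0x0001
opcode (4b) val=0 bits=0x0 at bit 2: 0x0001
bank (3b) val=5 bits=0x5 at bit 6: 0x0141
len (3b) val=3 bits=0x3 at bit 9: 0x0741
tag (4b) val=-7 bits=0x9 at bit 12: 0x9741
word = 0x9741 → little-endian bytes:
  [0]=0x41  [1]=0x97

41 97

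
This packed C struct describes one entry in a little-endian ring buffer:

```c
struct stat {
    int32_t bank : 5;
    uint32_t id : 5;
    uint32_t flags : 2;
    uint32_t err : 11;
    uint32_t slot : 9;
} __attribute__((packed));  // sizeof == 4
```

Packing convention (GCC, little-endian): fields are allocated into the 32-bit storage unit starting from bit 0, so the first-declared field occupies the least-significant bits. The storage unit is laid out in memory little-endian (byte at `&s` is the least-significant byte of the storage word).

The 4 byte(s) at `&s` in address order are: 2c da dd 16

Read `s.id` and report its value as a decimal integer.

17

[0]=0x2c [1]=0xda [2]=0xdd [3]=0x16 (little-endian) → word 0x16ddda2c
bank [0+:5] = (word>>0) & 0x1f = 12
id [5+:5] = (word>>5) & 0x1f = 17  ←
flags [10+:2] = (word>>10) & 0x3 = 2
err [12+:11] = (word>>12) & 0x7ff = 1501
slot [23+:9] = (word>>23) & 0x1ff = 45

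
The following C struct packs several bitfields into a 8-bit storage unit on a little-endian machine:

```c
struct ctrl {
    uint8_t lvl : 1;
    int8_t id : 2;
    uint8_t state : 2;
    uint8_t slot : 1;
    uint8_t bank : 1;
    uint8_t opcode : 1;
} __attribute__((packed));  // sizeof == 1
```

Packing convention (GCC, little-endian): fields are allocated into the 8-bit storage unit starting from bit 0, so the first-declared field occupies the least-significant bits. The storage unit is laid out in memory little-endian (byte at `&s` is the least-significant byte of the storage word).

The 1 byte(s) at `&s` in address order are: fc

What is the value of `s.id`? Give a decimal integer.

[0]=0xfc (little-endian) → word 0xfc
lvl [0+:1] = (word>>0) & 0x1 = 0
id [1+:2] = (word>>1) & 0x3 = 2  ←
state [3+:2] = (word>>3) & 0x3 = 3
slot [5+:1] = (word>>5) & 0x1 = 1
bank [6+:1] = (word>>6) & 0x1 = 1
opcode [7+:1] = (word>>7) & 0x1 = 1
id signed 2b, MSB=1: 2 - 4 = -2

-2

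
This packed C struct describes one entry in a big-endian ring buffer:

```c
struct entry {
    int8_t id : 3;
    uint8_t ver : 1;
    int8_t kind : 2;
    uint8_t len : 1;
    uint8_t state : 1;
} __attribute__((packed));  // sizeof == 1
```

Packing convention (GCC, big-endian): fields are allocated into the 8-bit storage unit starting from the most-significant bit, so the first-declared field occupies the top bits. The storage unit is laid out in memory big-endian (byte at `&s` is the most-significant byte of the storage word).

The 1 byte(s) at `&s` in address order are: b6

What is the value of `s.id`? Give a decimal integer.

-3

[0]=0xb6 (big-endian) → word 0xb6
id:3 @ bit 5 → (0xb6>>5)&0x7 = 0x5  ←
ver:1 @ bit 4 → (0xb6>>4)&0x1 = 0x1
kind:2 @ bit 2 → (0xb6>>2)&0x3 = 0x1
len:1 @ bit 1 → (0xb6>>1)&0x1 = 0x1
state:1 @ bit 0 → (0xb6>>0)&0x1 = 0x0
id signed 3b, MSB=1: 5 - 8 = -3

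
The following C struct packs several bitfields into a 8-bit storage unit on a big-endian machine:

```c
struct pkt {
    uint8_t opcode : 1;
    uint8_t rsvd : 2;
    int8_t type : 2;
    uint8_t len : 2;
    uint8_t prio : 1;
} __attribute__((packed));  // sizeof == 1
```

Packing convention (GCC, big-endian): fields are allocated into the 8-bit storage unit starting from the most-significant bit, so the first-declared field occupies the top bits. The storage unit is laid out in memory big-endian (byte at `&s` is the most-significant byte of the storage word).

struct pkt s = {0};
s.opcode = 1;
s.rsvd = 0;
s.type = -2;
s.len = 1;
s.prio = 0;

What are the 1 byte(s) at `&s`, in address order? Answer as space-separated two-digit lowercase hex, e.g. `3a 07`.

[7+:1] opcode=1 & 0x1 = 0x1; word=0x80
[5+:2] rsvd=0 & 0x3 = 0x0; word=0x80
[3+:2] type=-2 & 0x3 = 0x2; word=0x90
[1+:2] len=1 & 0x3 = 0x1; word=0x92
[0+:1] prio=0 & 0x1 = 0x0; word=0x92
word = 0x92 → big-endian bytes:
  [0]=0x92

92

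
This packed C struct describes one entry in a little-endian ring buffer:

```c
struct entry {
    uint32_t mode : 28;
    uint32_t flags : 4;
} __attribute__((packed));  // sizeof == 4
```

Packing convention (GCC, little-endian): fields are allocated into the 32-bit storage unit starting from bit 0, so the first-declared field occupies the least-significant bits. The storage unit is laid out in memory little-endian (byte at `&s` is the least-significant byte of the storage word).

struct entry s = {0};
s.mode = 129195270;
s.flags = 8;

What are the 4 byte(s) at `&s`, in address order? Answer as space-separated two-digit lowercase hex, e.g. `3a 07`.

mode:28 = 129195270 → 0x7b35d06 << 0 → word 0x07b35d06
flags:4 = 8 → 0x8 << 28 → word 0x87b35d06
word = 0x87b35d06 → little-endian bytes:
  [0]=0x06  [1]=0x5d  [2]=0xb3  [3]=0x87

06 5d b3 87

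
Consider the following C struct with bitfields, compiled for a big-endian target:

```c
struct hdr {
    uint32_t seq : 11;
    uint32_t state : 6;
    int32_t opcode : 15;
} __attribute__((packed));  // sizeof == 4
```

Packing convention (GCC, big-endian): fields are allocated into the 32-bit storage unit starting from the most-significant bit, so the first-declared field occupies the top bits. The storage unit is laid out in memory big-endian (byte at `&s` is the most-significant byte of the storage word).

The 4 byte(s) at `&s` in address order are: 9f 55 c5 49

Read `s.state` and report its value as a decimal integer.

[0]=0x9f [1]=0x55 [2]=0xc5 [3]=0x49 (big-endian) → word 0x9f55c549
seq:11 @ bit 21 → (0x9f55c549>>21)&0x7ff = 0x4fa
state:6 @ bit 15 → (0x9f55c549>>15)&0x3f = 0x2b  ←
opcode:15 @ bit 0 → (0x9f55c549>>0)&0x7fff = 0x4549

43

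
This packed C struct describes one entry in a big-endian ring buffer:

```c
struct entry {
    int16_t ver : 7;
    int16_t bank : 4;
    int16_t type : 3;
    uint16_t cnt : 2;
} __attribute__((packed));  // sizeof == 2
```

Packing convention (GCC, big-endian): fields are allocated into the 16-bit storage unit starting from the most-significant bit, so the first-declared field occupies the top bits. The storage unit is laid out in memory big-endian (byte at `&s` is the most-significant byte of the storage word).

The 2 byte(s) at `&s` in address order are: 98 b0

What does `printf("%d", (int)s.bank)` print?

[0]=0x98 [1]=0xb0 (big-endian) → word 0x98b0
ver:7 @ bit 9 → (0x98b0>>9)&0x7f = 0x4c
bank:4 @ bit 5 → (0x98b0>>5)&0xf = 0x5  ←
type:3 @ bit 2 → (0x98b0>>2)&0x7 = 0x4
cnt:2 @ bit 0 → (0x98b0>>0)&0x3 = 0x0
bank signed 4b, MSB=0: value = 5

5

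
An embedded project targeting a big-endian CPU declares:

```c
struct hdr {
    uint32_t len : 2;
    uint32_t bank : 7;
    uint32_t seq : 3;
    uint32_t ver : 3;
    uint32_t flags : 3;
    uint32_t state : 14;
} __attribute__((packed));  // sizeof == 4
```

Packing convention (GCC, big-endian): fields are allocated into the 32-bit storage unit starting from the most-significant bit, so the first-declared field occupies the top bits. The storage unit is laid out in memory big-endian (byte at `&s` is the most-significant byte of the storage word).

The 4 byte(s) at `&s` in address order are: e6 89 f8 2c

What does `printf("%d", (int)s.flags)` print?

7

[0]=0xe6 [1]=0x89 [2]=0xf8 [3]=0x2c (big-endian) → word 0xe689f82c
len:2 @ bit 30 → (0xe689f82c>>30)&0x3 = 0x3
bank:7 @ bit 23 → (0xe689f82c>>23)&0x7f = 0x4d
seq:3 @ bit 20 → (0xe689f82c>>20)&0x7 = 0x0
ver:3 @ bit 17 → (0xe689f82c>>17)&0x7 = 0x4
flags:3 @ bit 14 → (0xe689f82c>>14)&0x7 = 0x7  ←
state:14 @ bit 0 → (0xe689f82c>>0)&0x3fff = 0x382c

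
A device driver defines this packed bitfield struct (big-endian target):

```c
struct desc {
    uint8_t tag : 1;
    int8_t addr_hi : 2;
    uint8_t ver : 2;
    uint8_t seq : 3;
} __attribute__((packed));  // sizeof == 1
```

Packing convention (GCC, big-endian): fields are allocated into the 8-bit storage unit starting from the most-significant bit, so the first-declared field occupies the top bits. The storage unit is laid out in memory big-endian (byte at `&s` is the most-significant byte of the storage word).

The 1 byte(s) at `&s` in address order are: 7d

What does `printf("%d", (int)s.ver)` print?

3

[0]=0x7d (big-endian) → word 0x7d
tag [7+:1] = (word>>7) & 0x1 = 0
addr_hi [5+:2] = (word>>5) & 0x3 = 3
ver [3+:2] = (word>>3) & 0x3 = 3  ←
seq [0+:3] = (word>>0) & 0x7 = 5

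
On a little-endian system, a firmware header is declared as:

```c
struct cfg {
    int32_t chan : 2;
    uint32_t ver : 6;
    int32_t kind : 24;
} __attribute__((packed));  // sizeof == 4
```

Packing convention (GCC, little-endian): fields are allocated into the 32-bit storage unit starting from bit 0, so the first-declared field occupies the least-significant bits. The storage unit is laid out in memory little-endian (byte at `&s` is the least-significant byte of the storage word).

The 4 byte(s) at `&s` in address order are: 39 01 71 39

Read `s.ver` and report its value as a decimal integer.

14

[0]=0x39 [1]=0x01 [2]=0x71 [3]=0x39 (little-endian) → word 0x39710139
chan:2 @ bit 0 → (0x39710139>>0)&0x3 = 0x1
ver:6 @ bit 2 → (0x39710139>>2)&0x3f = 0xe  ←
kind:24 @ bit 8 → (0x39710139>>8)&0xffffff = 0x397101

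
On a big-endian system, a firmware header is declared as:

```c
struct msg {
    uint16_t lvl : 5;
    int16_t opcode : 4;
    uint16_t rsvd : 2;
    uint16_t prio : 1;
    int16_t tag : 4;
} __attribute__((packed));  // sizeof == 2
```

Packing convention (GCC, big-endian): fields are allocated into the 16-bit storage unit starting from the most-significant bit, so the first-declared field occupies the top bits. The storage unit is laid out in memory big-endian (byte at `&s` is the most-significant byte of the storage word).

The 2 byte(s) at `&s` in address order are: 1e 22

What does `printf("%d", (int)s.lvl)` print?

3

[0]=0x1e [1]=0x22 (big-endian) → word 0x1e22
lvl [11+:5] = (word>>11) & 0x1f = 3  ←
opcode [7+:4] = (word>>7) & 0xf = 12
rsvd [5+:2] = (word>>5) & 0x3 = 1
prio [4+:1] = (word>>4) & 0x1 = 0
tag [0+:4] = (word>>0) & 0xf = 2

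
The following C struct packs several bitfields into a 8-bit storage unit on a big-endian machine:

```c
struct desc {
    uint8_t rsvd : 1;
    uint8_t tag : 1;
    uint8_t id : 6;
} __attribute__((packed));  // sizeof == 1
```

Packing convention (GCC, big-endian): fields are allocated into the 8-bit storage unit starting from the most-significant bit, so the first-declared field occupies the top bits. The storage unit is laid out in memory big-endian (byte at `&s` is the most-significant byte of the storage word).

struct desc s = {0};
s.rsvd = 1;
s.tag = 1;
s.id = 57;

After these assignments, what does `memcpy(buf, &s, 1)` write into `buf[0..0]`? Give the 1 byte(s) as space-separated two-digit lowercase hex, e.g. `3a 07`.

[7+:1] rsvd=1 & 0x1 = 0x1; word=0x80
[6+:1] tag=1 & 0x1 = 0x1; word=0xc0
[0+:6] id=57 & 0x3f = 0x39; word=0xf9
word = 0xf9 → big-endian bytes:
  [0]=0xf9

f9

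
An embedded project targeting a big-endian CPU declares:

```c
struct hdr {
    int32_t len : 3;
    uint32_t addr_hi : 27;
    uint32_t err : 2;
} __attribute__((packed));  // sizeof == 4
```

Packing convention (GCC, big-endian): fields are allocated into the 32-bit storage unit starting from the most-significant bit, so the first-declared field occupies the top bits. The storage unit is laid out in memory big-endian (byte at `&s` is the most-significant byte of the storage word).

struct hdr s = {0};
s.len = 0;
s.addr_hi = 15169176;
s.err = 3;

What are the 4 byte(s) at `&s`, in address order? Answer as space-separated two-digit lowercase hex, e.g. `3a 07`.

03 9d da 63

len (3b) val=0 bits=0x0 at bit 29: 0x00000000
addr_hi (27b) val=15169176 bits=0xe77698 at bit 2: 0x039dda60
err (2b) val=3 bits=0x3 at bit 0: 0x039dda63
word = 0x039dda63 → big-endian bytes:
  [0]=0x03  [1]=0x9d  [2]=0xda  [3]=0x63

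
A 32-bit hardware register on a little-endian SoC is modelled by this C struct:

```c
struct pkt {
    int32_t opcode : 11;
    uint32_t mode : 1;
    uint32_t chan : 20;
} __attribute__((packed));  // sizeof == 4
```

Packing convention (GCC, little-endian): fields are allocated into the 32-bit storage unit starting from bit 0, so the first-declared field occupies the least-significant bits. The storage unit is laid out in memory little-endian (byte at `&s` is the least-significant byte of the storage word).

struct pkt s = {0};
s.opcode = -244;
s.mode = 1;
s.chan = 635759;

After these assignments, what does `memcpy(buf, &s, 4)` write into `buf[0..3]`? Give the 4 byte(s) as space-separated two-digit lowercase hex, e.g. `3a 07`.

opcode:11 = -244 → 0x70c << 0 → word 0x0000070c
mode:1 = 1 → 0x1 << 11 → word 0x00000f0c
chan:20 = 635759 → 0x9b36f << 12 → word 0x9b36ff0c
word = 0x9b36ff0c → little-endian bytes:
  [0]=0x0c  [1]=0xff  [2]=0x36  [3]=0x9b

0c ff 36 9b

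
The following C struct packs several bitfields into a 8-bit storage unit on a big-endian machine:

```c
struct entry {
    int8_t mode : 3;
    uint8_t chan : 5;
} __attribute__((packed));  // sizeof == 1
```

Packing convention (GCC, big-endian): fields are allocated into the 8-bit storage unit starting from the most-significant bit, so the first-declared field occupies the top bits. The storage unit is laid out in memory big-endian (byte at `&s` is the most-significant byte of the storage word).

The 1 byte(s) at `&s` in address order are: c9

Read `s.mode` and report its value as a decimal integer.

[0]=0xc9 (big-endian) → word 0xc9
mode [5+:3] = (word>>5) & 0x7 = 6  ←
chan [0+:5] = (word>>0) & 0x1f = 9
mode signed 3b, MSB=1: 6 - 8 = -2

-2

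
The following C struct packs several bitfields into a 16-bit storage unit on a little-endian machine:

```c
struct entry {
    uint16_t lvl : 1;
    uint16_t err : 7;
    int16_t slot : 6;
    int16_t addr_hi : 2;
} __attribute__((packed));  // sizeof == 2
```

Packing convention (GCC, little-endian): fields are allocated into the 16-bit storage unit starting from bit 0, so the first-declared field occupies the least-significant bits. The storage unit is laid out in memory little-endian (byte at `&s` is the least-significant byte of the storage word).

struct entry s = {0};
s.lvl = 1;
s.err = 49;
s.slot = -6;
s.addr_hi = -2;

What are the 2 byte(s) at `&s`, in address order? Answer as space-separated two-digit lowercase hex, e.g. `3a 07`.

63 ba

lvl (1b) val=1 bits=0x1 at bit 0: 0x0001
err (7b) val=49 bits=0x31 at bit 1: 0x0063
slot (6b) val=-6 bits=0x3a at bit 8: 0x3a63
addr_hi (2b) val=-2 bits=0x2 at bit 14: 0xba63
word = 0xba63 → little-endian bytes:
  [0]=0x63  [1]=0xba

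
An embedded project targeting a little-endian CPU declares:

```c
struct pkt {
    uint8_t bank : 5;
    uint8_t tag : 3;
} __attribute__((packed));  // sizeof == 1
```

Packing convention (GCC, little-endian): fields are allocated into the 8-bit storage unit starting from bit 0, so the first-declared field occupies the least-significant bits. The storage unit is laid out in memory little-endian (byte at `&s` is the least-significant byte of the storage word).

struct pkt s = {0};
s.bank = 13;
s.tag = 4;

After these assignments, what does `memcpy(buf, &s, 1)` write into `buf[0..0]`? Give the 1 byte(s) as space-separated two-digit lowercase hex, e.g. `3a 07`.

8d

[0+:5] bank=13 & 0x1f = 0xd; word=0x0d
[5+:3] tag=4 & 0x7 = 0x4; word=0x8d
word = 0x8d → little-endian bytes:
  [0]=0x8d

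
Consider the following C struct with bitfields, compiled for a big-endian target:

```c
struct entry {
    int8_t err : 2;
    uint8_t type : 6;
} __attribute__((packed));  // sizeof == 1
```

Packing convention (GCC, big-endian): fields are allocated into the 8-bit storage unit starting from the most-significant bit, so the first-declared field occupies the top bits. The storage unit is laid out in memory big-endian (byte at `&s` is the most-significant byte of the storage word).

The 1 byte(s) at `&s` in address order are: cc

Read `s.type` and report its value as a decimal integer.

[0]=0xcc (big-endian) → word 0xcc
err [6+:2] = (word>>6) & 0x3 = 3
type [0+:6] = (word>>0) & 0x3f = 12  ←

12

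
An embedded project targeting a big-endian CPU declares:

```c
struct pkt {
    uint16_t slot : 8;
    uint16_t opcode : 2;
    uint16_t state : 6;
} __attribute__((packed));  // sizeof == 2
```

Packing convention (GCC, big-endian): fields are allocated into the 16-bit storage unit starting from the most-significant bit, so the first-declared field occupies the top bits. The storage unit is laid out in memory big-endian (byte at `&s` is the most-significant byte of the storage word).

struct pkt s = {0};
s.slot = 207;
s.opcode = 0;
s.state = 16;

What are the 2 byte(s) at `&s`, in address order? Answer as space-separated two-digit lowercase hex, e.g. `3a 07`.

slot (8b) val=207 bits=0xcf at bit 8: 0xcf00
opcode (2b) val=0 bits=0x0 at bit 6: 0xcf00
state (6b) val=16 bits=0x10 at bit 0: 0xcf10
word = 0xcf10 → big-endian bytes:
  [0]=0xcf  [1]=0x10

cf 10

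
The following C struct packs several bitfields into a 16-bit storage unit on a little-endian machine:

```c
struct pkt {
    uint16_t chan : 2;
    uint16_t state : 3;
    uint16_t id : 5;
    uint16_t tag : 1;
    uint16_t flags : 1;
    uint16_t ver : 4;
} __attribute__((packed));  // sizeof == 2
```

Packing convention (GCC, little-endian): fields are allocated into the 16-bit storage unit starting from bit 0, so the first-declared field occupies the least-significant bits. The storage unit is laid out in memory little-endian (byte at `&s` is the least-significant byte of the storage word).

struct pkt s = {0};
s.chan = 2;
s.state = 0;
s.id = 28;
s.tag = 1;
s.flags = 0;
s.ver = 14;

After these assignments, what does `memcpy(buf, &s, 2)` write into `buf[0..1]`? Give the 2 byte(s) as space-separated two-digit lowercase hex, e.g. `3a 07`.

82 e7

[0+:2] chan=2 & 0x3 = 0x2; word=0x0002
[2+:3] state=0 & 0x7 = 0x0; word=0x0002
[5+:5] id=28 & 0x1f = 0x1c; word=0x0382
[10+:1] tag=1 & 0x1 = 0x1; word=0x0782
[11+:1] flags=0 & 0x1 = 0x0; word=0x0782
[12+:4] ver=14 & 0xf = 0xe; word=0xe782
word = 0xe782 → little-endian bytes:
  [0]=0x82  [1]=0xe7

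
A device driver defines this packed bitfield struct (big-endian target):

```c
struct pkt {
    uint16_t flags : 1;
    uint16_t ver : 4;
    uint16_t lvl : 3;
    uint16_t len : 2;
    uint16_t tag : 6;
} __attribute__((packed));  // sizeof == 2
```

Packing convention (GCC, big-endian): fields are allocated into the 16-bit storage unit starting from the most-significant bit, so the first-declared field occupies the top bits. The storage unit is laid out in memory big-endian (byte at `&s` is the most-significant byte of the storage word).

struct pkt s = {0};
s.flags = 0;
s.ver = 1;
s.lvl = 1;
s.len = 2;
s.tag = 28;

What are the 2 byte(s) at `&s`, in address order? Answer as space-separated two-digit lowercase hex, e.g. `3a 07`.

flags (1b) val=0 bits=0x0 at bit 15: 0x0000
ver (4b) val=1 bits=0x1 at bit 11: 0x0800
lvl (3b) val=1 bits=0x1 at bit 8: 0x0900
len (2b) val=2 bits=0x2 at bit 6: 0x0980
tag (6b) val=28 bits=0x1c at bit 0: 0x099c
word = 0x099c → big-endian bytes:
  [0]=0x09  [1]=0x9c

09 9c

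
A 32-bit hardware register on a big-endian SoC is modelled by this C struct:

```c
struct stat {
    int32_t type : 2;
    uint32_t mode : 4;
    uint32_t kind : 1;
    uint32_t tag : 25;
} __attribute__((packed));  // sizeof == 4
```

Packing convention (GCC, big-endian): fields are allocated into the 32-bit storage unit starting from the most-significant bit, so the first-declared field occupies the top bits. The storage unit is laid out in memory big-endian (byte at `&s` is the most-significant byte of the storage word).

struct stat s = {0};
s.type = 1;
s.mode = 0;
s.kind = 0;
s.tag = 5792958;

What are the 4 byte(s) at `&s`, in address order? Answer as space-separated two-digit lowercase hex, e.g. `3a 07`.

type:2 = 1 → 0x1 << 30 → word 0x40000000
mode:4 = 0 → 0x0 << 26 → word 0x40000000
kind:1 = 0 → 0x0 << 25 → word 0x40000000
tag:25 = 5792958 → 0x5864be << 0 → word 0x405864be
word = 0x405864be → big-endian bytes:
  [0]=0x40  [1]=0x58  [2]=0x64  [3]=0xbe

40 58 64 be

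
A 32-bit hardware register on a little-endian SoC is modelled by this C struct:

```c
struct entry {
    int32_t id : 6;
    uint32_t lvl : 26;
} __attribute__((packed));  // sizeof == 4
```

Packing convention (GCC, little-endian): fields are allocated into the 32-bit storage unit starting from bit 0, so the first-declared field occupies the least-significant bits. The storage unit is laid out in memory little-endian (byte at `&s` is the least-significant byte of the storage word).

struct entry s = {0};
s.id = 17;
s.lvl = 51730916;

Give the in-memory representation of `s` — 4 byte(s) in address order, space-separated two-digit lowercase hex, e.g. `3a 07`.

11 79 56 c5

[0+:6] id=17 & 0x3f = 0x11; word=0x00000011
[6+:26] lvl=51730916 & 0x3ffffff = 0x31559e4; word=0xc5567911
word = 0xc5567911 → little-endian bytes:
  [0]=0x11  [1]=0x79  [2]=0x56  [3]=0xc5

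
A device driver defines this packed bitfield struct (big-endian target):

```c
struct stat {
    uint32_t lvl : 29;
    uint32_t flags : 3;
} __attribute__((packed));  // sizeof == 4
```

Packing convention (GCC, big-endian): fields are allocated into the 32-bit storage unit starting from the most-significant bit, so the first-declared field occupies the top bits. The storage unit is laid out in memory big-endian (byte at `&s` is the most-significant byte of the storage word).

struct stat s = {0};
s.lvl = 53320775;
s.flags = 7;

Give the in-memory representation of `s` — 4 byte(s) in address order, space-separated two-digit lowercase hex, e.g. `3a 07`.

[3+:29] lvl=53320775 & 0x1fffffff = 0x32d9c47; word=0x196ce238
[0+:3] flags=7 & 0x7 = 0x7; word=0x196ce23f
word = 0x196ce23f → big-endian bytes:
  [0]=0x19  [1]=0x6c  [2]=0xe2  [3]=0x3f

19 6c e2 3f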